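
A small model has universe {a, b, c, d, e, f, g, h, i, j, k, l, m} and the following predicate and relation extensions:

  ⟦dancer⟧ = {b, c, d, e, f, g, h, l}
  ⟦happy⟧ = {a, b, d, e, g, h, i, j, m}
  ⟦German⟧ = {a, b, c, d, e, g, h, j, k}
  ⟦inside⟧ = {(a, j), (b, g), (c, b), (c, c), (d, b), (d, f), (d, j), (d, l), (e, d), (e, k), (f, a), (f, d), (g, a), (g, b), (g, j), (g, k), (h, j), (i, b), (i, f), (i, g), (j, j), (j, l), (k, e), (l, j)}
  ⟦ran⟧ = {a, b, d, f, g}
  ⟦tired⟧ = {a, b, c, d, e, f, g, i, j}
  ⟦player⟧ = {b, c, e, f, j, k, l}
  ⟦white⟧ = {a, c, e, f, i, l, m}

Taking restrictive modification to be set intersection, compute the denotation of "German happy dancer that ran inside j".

⟦that ran⟧ = ⟦ran⟧ = {a, b, d, f, g}
⟦inside j⟧ = {x : ⟨x, j⟩ ∈ ⟦inside⟧} = {a, d, g, h, j, l}
⟦dancer⟧ = {b, c, d, e, f, g, h, l}
… ∩ ⟦that ran⟧ = {b, c, d, e, f, g, h, l} ∩ {a, b, d, f, g} = {b, d, f, g}
… ∩ ⟦inside j⟧ = {b, d, f, g} ∩ {a, d, g, h, j, l} = {d, g}
… ∩ ⟦German⟧ = {d, g} ∩ {a, b, c, d, e, g, h, j, k} = {d, g}
… ∩ ⟦happy⟧ = {d, g} ∩ {a, b, d, e, g, h, i, j, m} = {d, g}
So ⟦German happy dancer that ran inside j⟧ = {d, g}.

{d, g}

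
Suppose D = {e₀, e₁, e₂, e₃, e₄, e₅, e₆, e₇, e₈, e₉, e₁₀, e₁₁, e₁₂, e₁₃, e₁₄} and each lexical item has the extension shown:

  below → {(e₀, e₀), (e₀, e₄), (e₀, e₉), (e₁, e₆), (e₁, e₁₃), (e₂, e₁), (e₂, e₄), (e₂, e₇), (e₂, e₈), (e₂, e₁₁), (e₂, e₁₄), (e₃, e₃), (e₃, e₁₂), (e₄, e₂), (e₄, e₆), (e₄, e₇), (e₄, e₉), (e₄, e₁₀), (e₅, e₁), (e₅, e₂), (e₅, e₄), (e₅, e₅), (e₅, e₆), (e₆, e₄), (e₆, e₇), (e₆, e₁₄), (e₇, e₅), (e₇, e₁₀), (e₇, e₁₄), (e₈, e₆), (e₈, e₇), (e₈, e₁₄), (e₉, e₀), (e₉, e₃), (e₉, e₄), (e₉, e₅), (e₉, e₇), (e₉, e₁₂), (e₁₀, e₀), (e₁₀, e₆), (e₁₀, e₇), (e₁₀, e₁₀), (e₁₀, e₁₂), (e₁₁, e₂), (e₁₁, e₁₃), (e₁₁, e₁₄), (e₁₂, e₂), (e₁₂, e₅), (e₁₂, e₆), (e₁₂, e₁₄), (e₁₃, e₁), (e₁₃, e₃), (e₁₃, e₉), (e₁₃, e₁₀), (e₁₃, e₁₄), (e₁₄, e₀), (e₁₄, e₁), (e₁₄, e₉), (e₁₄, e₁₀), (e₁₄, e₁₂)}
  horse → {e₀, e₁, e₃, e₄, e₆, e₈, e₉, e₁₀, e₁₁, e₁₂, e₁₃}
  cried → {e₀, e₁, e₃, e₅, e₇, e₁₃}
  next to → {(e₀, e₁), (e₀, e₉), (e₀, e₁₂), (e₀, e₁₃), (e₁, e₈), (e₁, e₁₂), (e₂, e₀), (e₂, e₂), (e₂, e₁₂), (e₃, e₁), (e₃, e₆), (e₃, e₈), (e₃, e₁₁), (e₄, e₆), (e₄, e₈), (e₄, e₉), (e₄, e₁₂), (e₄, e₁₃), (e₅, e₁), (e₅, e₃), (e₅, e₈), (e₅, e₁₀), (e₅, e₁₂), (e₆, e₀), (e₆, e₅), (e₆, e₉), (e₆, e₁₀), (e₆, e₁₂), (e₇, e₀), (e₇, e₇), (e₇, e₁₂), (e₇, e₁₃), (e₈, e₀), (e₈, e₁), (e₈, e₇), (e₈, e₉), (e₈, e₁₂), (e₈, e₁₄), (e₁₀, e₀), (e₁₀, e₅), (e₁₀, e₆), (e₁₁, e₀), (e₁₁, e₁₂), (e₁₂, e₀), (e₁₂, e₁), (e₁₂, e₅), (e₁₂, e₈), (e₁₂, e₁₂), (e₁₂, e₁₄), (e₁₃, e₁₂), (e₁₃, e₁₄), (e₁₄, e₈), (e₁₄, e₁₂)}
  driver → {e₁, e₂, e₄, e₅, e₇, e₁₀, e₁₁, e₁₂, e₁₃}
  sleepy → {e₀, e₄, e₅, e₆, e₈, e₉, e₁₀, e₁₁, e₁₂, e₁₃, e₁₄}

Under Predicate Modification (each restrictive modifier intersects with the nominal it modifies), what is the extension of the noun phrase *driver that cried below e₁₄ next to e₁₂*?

{e₇, e₁₃}

⟦that cried⟧ = ⟦cried⟧ = {e₀, e₁, e₃, e₅, e₇, e₁₃}
⟦below e₁₄⟧ = {x : ⟨x, e₁₄⟩ ∈ ⟦below⟧} = {e₂, e₆, e₇, e₈, e₁₁, e₁₂, e₁₃}
⟦next to e₁₂⟧ = {x : ⟨x, e₁₂⟩ ∈ ⟦next to⟧} = {e₀, e₁, e₂, e₄, e₅, e₆, e₇, e₈, e₁₁, e₁₂, e₁₃, e₁₄}
⟦driver⟧ = {e₁, e₂, e₄, e₅, e₇, e₁₀, e₁₁, e₁₂, e₁₃}
… ∩ ⟦that cried⟧ = {e₁, e₂, e₄, e₅, e₇, e₁₀, e₁₁, e₁₂, e₁₃} ∩ {e₀, e₁, e₃, e₅, e₇, e₁₃} = {e₁, e₅, e₇, e₁₃}
… ∩ ⟦below e₁₄⟧ = {e₁, e₅, e₇, e₁₃} ∩ {e₂, e₆, e₇, e₈, e₁₁, e₁₂, e₁₃} = {e₇, e₁₃}
… ∩ ⟦next to e₁₂⟧ = {e₇, e₁₃} ∩ {e₀, e₁, e₂, e₄, e₅, e₆, e₇, e₈, e₁₁, e₁₂, e₁₃, e₁₄} = {e₇, e₁₃}
So ⟦driver that cried below e₁₄ next to e₁₂⟧ = {e₇, e₁₃}.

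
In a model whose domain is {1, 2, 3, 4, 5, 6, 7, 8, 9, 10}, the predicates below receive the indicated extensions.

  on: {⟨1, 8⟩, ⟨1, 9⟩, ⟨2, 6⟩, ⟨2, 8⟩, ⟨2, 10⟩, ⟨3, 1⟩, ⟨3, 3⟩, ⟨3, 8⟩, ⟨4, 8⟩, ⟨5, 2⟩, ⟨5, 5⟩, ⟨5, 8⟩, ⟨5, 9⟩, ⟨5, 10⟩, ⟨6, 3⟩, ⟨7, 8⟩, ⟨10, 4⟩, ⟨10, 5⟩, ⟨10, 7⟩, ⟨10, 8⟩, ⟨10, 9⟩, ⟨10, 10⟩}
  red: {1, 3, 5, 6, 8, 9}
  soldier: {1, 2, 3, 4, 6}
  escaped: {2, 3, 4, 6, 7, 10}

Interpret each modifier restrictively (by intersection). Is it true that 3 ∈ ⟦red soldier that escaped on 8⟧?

⟦that escaped⟧ = ⟦escaped⟧ = {2, 3, 4, 6, 7, 10}
⟦on 8⟧ = {x : ⟨x, 8⟩ ∈ ⟦on⟧} = {1, 2, 3, 4, 5, 7, 10}
⟦soldier⟧ = {1, 2, 3, 4, 6}
… ∩ ⟦that escaped⟧ = {1, 2, 3, 4, 6} ∩ {2, 3, 4, 6, 7, 10} = {2, 3, 4, 6}
… ∩ ⟦on 8⟧ = {2, 3, 4, 6} ∩ {1, 2, 3, 4, 5, 7, 10} = {2, 3, 4}
… ∩ ⟦red⟧ = {2, 3, 4} ∩ {1, 3, 5, 6, 8, 9} = {3}
⟦red soldier that escaped on 8⟧ = {3}; 3 ∈ this set.

yes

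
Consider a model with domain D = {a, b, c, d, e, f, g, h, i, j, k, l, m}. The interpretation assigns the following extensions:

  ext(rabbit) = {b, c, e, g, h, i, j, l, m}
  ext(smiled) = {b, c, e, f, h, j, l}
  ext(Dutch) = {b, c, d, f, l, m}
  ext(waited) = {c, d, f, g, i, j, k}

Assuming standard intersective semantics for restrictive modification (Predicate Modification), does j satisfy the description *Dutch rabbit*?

⟦rabbit⟧ = {b, c, e, g, h, i, j, l, m}
… ∩ ⟦Dutch⟧ = {b, c, e, g, h, i, j, l, m} ∩ {b, c, d, f, l, m} = {b, c, l, m}
⟦Dutch rabbit⟧ = {b, c, l, m}; j ∉ this set.

no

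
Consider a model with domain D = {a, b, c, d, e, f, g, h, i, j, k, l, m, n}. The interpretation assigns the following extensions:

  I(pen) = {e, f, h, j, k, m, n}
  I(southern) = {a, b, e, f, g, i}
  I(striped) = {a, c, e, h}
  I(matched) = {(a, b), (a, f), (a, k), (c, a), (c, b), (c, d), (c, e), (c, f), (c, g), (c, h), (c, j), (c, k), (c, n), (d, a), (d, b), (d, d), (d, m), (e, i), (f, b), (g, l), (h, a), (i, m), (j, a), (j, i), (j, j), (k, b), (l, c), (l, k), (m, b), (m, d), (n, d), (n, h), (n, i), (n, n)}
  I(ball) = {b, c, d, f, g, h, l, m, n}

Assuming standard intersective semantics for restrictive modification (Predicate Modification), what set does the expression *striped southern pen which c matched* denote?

{e}

⟦which c matched⟧ = {x : ⟨c, x⟩ ∈ ⟦matched⟧} = {a, b, d, e, f, g, h, j, k, n}
⟦pen⟧ = {e, f, h, j, k, m, n}
… ∩ ⟦which c matched⟧ = {e, f, h, j, k, m, n} ∩ {a, b, d, e, f, g, h, j, k, n} = {e, f, h, j, k, n}
… ∩ ⟦striped⟧ = {e, f, h, j, k, n} ∩ {a, c, e, h} = {e, h}
… ∩ ⟦southern⟧ = {e, h} ∩ {a, b, e, f, g, i} = {e}
So ⟦striped southern pen which c matched⟧ = {e}.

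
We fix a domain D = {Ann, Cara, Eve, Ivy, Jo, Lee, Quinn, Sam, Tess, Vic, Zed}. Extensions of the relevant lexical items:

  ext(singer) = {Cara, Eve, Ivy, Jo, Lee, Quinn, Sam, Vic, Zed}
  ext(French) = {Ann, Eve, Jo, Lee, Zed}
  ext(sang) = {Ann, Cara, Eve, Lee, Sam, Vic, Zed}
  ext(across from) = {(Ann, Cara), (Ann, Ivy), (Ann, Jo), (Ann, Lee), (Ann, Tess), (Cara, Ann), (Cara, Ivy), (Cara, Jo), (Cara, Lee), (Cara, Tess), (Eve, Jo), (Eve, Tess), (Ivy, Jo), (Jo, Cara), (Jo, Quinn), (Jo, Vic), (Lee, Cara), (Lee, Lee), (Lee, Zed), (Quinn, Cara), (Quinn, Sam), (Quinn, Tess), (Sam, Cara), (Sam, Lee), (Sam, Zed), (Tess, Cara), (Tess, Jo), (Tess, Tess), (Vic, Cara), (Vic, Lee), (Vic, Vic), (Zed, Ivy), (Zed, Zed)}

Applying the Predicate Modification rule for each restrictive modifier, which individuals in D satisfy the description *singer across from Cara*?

{Jo, Lee, Quinn, Sam, Vic}

⟦across from Cara⟧ = {x : ⟨x, Cara⟩ ∈ ⟦across from⟧} = {Ann, Jo, Lee, Quinn, Sam, Tess, Vic}
⟦singer⟧ = {Cara, Eve, Ivy, Jo, Lee, Quinn, Sam, Vic, Zed}
… ∩ ⟦across from Cara⟧ = {Cara, Eve, Ivy, Jo, Lee, Quinn, Sam, Vic, Zed} ∩ {Ann, Jo, Lee, Quinn, Sam, Tess, Vic} = {Jo, Lee, Quinn, Sam, Vic}
So ⟦singer across from Cara⟧ = {Jo, Lee, Quinn, Sam, Vic}.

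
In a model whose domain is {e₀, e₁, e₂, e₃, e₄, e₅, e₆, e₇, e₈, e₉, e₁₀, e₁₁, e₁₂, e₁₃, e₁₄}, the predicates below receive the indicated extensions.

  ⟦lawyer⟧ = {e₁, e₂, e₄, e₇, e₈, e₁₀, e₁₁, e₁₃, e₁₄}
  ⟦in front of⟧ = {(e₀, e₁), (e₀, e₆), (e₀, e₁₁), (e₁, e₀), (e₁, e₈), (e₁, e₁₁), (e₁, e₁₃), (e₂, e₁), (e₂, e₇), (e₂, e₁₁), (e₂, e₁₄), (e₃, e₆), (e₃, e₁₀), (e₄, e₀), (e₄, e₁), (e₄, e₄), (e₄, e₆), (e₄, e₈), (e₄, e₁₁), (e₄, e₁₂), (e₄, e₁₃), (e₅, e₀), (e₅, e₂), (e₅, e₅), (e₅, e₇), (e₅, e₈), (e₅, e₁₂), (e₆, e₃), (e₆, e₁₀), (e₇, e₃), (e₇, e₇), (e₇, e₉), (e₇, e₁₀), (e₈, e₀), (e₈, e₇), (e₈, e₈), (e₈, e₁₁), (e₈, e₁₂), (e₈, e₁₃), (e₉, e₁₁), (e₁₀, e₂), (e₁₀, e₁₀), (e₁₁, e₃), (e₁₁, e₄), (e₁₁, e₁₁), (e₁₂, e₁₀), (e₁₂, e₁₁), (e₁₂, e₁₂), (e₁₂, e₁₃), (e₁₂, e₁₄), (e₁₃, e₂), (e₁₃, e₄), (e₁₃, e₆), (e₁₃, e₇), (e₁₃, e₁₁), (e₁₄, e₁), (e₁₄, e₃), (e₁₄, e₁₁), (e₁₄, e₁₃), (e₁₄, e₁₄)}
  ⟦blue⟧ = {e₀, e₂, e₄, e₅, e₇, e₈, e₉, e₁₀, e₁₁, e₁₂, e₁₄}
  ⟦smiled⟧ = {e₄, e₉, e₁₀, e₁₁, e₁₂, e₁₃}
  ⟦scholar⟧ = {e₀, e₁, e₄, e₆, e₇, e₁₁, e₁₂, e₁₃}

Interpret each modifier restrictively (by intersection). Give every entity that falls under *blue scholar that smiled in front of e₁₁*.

⟦that smiled⟧ = ⟦smiled⟧ = {e₄, e₉, e₁₀, e₁₁, e₁₂, e₁₃}
⟦in front of e₁₁⟧ = {x : ⟨x, e₁₁⟩ ∈ ⟦in front of⟧} = {e₀, e₁, e₂, e₄, e₈, e₉, e₁₁, e₁₂, e₁₃, e₁₄}
⟦scholar⟧ = {e₀, e₁, e₄, e₆, e₇, e₁₁, e₁₂, e₁₃}
… ∩ ⟦that smiled⟧ = {e₀, e₁, e₄, e₆, e₇, e₁₁, e₁₂, e₁₃} ∩ {e₄, e₉, e₁₀, e₁₁, e₁₂, e₁₃} = {e₄, e₁₁, e₁₂, e₁₃}
… ∩ ⟦in front of e₁₁⟧ = {e₄, e₁₁, e₁₂, e₁₃} ∩ {e₀, e₁, e₂, e₄, e₈, e₉, e₁₁, e₁₂, e₁₃, e₁₄} = {e₄, e₁₁, e₁₂, e₁₃}
… ∩ ⟦blue⟧ = {e₄, e₁₁, e₁₂, e₁₃} ∩ {e₀, e₂, e₄, e₅, e₇, e₈, e₉, e₁₀, e₁₁, e₁₂, e₁₄} = {e₄, e₁₁, e₁₂}
So ⟦blue scholar that smiled in front of e₁₁⟧ = {e₄, e₁₁, e₁₂}.

{e₄, e₁₁, e₁₂}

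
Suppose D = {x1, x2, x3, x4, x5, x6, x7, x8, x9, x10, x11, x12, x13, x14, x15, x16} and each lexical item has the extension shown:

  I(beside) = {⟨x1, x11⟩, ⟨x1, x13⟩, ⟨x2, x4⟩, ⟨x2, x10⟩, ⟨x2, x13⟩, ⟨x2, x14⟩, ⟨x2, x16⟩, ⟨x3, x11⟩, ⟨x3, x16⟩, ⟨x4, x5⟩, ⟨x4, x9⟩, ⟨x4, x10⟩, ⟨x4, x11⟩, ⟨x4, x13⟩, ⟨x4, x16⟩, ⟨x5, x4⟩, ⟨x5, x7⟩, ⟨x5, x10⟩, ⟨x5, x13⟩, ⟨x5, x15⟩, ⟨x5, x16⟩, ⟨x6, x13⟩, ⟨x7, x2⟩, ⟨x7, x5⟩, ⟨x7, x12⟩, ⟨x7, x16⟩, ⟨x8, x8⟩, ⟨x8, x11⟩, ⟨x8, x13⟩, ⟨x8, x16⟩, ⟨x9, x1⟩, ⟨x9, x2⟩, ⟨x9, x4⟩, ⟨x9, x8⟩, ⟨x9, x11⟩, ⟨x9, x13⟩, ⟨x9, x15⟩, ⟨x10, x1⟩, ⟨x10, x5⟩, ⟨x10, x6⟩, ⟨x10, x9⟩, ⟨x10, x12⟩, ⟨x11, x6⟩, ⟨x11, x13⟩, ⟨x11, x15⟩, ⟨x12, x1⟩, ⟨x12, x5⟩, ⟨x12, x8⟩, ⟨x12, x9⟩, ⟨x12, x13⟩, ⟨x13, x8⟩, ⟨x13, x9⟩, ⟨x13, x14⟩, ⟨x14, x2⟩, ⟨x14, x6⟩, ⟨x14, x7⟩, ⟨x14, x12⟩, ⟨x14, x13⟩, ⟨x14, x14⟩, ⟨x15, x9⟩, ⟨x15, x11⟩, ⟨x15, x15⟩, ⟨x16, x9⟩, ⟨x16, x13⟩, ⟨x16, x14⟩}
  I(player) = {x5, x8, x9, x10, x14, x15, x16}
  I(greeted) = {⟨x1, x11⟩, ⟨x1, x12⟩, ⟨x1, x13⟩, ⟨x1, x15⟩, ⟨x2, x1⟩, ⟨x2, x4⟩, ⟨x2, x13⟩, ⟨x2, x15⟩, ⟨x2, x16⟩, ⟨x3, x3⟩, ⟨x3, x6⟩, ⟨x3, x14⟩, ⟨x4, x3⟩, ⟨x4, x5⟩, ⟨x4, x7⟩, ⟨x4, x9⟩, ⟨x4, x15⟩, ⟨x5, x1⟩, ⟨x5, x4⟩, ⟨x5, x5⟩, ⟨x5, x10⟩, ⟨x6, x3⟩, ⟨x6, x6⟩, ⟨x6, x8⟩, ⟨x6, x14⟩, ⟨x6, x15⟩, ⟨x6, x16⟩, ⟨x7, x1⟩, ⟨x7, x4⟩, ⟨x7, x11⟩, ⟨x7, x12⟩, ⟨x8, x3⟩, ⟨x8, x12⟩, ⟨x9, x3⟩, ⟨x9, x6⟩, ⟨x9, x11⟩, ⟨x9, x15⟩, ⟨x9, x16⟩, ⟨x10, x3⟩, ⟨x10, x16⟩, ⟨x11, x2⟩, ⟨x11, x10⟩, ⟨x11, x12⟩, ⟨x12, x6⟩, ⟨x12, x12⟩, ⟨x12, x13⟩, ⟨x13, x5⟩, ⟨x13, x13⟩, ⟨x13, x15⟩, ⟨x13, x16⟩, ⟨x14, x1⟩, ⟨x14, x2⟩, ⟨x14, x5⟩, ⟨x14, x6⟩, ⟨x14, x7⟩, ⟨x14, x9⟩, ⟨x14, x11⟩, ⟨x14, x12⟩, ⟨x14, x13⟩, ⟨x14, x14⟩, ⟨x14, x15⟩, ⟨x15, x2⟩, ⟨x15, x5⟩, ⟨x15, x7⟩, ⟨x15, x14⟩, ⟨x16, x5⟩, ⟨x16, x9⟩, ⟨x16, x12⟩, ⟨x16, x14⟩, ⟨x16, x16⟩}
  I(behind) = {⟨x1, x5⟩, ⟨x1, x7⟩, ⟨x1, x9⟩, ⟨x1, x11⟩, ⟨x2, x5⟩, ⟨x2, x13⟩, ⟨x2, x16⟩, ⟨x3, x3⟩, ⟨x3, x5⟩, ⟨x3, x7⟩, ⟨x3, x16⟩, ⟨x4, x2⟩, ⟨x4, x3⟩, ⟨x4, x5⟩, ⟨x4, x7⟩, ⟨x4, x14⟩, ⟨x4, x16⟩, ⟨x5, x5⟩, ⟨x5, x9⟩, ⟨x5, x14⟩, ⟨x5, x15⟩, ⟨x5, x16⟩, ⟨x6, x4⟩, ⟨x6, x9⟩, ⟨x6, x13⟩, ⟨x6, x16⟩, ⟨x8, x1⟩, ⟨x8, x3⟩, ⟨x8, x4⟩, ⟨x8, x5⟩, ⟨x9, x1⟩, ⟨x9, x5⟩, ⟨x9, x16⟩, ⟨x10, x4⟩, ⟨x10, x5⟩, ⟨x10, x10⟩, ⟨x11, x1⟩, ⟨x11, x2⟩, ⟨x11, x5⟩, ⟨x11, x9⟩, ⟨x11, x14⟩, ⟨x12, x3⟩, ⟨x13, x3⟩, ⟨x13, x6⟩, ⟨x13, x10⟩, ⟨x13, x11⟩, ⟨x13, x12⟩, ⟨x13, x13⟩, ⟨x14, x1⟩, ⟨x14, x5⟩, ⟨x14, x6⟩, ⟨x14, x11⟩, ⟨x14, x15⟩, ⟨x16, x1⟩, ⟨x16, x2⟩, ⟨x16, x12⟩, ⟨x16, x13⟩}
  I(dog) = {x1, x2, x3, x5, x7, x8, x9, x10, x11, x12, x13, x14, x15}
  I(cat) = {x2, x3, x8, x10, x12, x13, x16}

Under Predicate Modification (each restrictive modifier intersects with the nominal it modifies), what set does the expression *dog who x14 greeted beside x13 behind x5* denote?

{x1, x2, x5, x9, x11, x14}

⟦who x14 greeted⟧ = {x : ⟨x14, x⟩ ∈ ⟦greeted⟧} = {x1, x2, x5, x6, x7, x9, x11, x12, x13, x14, x15}
⟦beside x13⟧ = {x : ⟨x, x13⟩ ∈ ⟦beside⟧} = {x1, x2, x4, x5, x6, x8, x9, x11, x12, x14, x16}
⟦behind x5⟧ = {x : ⟨x, x5⟩ ∈ ⟦behind⟧} = {x1, x2, x3, x4, x5, x8, x9, x10, x11, x14}
⟦dog⟧ = {x1, x2, x3, x5, x7, x8, x9, x10, x11, x12, x13, x14, x15}
… ∩ ⟦who x14 greeted⟧ = {x1, x2, x3, x5, x7, x8, x9, x10, x11, x12, x13, x14, x15} ∩ {x1, x2, x5, x6, x7, x9, x11, x12, x13, x14, x15} = {x1, x2, x5, x7, x9, x11, x12, x13, x14, x15}
… ∩ ⟦beside x13⟧ = {x1, x2, x5, x7, x9, x11, x12, x13, x14, x15} ∩ {x1, x2, x4, x5, x6, x8, x9, x11, x12, x14, x16} = {x1, x2, x5, x9, x11, x12, x14}
… ∩ ⟦behind x5⟧ = {x1, x2, x5, x9, x11, x12, x14} ∩ {x1, x2, x3, x4, x5, x8, x9, x10, x11, x14} = {x1, x2, x5, x9, x11, x14}
So ⟦dog who x14 greeted beside x13 behind x5⟧ = {x1, x2, x5, x9, x11, x14}.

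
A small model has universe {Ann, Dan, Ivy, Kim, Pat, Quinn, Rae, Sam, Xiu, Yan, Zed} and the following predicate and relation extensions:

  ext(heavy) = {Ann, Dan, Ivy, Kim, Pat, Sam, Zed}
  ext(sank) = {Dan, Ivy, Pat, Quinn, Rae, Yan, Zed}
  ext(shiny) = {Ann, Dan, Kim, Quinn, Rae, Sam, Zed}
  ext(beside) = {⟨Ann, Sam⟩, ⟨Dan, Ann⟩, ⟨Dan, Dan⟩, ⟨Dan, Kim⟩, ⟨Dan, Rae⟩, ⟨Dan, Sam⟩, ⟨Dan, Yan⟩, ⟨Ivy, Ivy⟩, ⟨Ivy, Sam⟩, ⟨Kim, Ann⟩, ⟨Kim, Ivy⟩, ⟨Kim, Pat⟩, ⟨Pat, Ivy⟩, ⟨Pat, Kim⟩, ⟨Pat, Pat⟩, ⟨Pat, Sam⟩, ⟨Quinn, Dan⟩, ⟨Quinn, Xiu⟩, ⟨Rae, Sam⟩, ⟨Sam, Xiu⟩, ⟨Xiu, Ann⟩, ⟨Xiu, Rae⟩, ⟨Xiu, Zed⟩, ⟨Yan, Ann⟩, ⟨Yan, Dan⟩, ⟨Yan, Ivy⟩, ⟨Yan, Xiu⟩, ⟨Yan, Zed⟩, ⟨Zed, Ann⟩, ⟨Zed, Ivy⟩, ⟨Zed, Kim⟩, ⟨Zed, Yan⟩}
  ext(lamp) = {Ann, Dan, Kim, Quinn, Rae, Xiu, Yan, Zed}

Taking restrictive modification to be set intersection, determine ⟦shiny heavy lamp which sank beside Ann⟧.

⟦which sank⟧ = ⟦sank⟧ = {Dan, Ivy, Pat, Quinn, Rae, Yan, Zed}
⟦beside Ann⟧ = {x : ⟨x, Ann⟩ ∈ ⟦beside⟧} = {Dan, Kim, Xiu, Yan, Zed}
⟦lamp⟧ = {Ann, Dan, Kim, Quinn, Rae, Xiu, Yan, Zed}
… ∩ ⟦which sank⟧ = {Ann, Dan, Kim, Quinn, Rae, Xiu, Yan, Zed} ∩ {Dan, Ivy, Pat, Quinn, Rae, Yan, Zed} = {Dan, Quinn, Rae, Yan, Zed}
… ∩ ⟦beside Ann⟧ = {Dan, Quinn, Rae, Yan, Zed} ∩ {Dan, Kim, Xiu, Yan, Zed} = {Dan, Yan, Zed}
… ∩ ⟦shiny⟧ = {Dan, Yan, Zed} ∩ {Ann, Dan, Kim, Quinn, Rae, Sam, Zed} = {Dan, Zed}
… ∩ ⟦heavy⟧ = {Dan, Zed} ∩ {Ann, Dan, Ivy, Kim, Pat, Sam, Zed} = {Dan, Zed}
So ⟦shiny heavy lamp which sank beside Ann⟧ = {Dan, Zed}.

{Dan, Zed}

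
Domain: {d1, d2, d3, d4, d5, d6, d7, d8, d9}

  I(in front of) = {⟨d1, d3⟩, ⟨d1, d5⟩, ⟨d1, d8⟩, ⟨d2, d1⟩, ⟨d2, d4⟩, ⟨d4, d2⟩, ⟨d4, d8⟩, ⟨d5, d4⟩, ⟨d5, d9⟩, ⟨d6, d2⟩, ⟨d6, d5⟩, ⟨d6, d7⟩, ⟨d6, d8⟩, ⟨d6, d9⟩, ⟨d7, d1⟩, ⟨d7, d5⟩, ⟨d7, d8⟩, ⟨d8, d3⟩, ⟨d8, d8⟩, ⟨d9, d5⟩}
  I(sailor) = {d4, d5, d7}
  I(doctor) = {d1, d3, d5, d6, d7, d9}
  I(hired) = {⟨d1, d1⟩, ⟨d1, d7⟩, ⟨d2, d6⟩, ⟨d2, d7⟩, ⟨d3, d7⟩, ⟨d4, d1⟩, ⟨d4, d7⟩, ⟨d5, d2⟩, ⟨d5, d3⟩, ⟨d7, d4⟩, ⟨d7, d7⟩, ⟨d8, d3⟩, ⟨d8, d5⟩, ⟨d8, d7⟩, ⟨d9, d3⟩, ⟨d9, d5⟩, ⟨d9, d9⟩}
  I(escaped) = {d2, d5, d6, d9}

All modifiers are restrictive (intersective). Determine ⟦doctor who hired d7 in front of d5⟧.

{d1, d7}

⟦who hired d7⟧ = {x : ⟨x, d7⟩ ∈ ⟦hired⟧} = {d1, d2, d3, d4, d7, d8}
⟦in front of d5⟧ = {x : ⟨x, d5⟩ ∈ ⟦in front of⟧} = {d1, d6, d7, d9}
⟦doctor⟧ = {d1, d3, d5, d6, d7, d9}
… ∩ ⟦who hired d7⟧ = {d1, d3, d5, d6, d7, d9} ∩ {d1, d2, d3, d4, d7, d8} = {d1, d3, d7}
… ∩ ⟦in front of d5⟧ = {d1, d3, d7} ∩ {d1, d6, d7, d9} = {d1, d7}
So ⟦doctor who hired d7 in front of d5⟧ = {d1, d7}.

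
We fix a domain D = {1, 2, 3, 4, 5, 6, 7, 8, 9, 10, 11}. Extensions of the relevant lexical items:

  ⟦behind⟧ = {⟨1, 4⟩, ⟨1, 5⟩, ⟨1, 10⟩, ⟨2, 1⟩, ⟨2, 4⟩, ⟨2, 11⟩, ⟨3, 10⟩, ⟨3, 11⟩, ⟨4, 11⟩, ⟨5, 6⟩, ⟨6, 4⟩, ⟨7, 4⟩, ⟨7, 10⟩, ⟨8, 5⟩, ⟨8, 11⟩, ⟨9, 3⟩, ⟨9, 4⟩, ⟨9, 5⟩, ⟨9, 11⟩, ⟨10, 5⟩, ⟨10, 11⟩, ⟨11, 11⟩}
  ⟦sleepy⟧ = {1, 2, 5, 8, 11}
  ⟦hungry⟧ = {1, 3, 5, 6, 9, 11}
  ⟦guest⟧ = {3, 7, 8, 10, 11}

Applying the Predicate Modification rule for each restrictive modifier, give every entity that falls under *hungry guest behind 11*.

{3, 11}

⟦behind 11⟧ = {x : ⟨x, 11⟩ ∈ ⟦behind⟧} = {2, 3, 4, 8, 9, 10, 11}
⟦guest⟧ = {3, 7, 8, 10, 11}
… ∩ ⟦behind 11⟧ = {3, 7, 8, 10, 11} ∩ {2, 3, 4, 8, 9, 10, 11} = {3, 8, 10, 11}
… ∩ ⟦hungry⟧ = {3, 8, 10, 11} ∩ {1, 3, 5, 6, 9, 11} = {3, 11}
So ⟦hungry guest behind 11⟧ = {3, 11}.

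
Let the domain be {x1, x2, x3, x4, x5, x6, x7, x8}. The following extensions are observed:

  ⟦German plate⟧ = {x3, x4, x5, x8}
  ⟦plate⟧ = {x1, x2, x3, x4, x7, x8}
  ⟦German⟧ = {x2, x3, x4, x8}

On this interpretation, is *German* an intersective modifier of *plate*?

⟦German⟧ ∩ ⟦plate⟧ = {x2, x3, x4, x8} ∩ {x1, x2, x3, x4, x7, x8} = {x2, x3, x4, x8}
Observed ⟦German plate⟧ = {x3, x4, x5, x8}.
These differ, so the modifier is not intersective in this model.

no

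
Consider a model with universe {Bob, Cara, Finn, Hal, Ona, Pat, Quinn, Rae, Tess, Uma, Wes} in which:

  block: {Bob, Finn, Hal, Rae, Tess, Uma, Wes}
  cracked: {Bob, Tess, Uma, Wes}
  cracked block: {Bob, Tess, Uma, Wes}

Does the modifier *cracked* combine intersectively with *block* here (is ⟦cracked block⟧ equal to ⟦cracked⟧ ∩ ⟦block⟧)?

yes

⟦cracked⟧ ∩ ⟦block⟧ = {Bob, Tess, Uma, Wes} ∩ {Bob, Finn, Hal, Rae, Tess, Uma, Wes} = {Bob, Tess, Uma, Wes}
Observed ⟦cracked block⟧ = {Bob, Tess, Uma, Wes}.
These coincide, so the modifier is intersective here.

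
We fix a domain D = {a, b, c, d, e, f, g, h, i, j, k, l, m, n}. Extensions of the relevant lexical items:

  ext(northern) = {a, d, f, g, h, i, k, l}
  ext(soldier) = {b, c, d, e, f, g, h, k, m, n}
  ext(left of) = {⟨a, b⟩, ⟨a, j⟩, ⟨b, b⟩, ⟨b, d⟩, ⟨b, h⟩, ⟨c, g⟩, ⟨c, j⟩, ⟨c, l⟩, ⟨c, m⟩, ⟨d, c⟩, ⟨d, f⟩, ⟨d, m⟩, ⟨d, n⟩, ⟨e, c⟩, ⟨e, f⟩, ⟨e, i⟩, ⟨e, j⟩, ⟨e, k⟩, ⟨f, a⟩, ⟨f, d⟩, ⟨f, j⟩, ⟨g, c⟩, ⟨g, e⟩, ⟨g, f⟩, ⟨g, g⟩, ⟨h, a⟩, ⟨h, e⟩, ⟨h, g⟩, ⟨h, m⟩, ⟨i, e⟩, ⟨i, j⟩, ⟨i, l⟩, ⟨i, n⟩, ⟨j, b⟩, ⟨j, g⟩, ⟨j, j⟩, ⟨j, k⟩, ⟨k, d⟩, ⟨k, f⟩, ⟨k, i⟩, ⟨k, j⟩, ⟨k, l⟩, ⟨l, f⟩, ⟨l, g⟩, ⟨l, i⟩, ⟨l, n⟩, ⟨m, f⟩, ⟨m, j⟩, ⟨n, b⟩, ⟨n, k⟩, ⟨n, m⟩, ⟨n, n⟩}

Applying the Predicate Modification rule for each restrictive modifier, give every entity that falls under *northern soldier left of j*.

⟦left of j⟧ = {x : ⟨x, j⟩ ∈ ⟦left of⟧} = {a, c, e, f, i, j, k, m}
⟦soldier⟧ = {b, c, d, e, f, g, h, k, m, n}
… ∩ ⟦left of j⟧ = {b, c, d, e, f, g, h, k, m, n} ∩ {a, c, e, f, i, j, k, m} = {c, e, f, k, m}
… ∩ ⟦northern⟧ = {c, e, f, k, m} ∩ {a, d, f, g, h, i, k, l} = {f, k}
So ⟦northern soldier left of j⟧ = {f, k}.

{f, k}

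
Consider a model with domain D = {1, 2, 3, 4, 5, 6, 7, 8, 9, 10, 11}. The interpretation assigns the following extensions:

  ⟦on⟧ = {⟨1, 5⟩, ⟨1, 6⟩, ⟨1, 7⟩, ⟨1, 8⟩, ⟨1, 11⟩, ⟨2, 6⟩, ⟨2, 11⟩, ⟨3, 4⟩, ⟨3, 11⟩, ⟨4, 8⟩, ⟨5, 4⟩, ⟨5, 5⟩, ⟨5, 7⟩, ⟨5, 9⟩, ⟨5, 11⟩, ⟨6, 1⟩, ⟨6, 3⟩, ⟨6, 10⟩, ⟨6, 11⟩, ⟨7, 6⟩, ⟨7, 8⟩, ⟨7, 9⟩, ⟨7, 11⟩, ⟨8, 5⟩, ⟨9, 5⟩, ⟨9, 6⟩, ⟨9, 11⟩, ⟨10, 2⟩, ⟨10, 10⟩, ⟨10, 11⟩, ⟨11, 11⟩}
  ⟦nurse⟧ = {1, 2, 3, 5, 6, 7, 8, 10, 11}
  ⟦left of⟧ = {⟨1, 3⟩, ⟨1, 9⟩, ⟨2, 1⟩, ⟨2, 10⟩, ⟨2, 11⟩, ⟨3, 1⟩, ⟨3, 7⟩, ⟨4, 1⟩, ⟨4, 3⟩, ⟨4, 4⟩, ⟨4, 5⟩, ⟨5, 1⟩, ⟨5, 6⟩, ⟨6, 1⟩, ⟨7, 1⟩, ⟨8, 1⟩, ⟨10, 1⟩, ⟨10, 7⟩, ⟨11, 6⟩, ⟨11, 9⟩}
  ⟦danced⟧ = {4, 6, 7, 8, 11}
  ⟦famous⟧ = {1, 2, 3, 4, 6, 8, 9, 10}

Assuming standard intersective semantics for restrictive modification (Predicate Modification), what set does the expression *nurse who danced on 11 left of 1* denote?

⟦who danced⟧ = ⟦danced⟧ = {4, 6, 7, 8, 11}
⟦on 11⟧ = {x : ⟨x, 11⟩ ∈ ⟦on⟧} = {1, 2, 3, 5, 6, 7, 9, 10, 11}
⟦left of 1⟧ = {x : ⟨x, 1⟩ ∈ ⟦left of⟧} = {2, 3, 4, 5, 6, 7, 8, 10}
⟦nurse⟧ = {1, 2, 3, 5, 6, 7, 8, 10, 11}
… ∩ ⟦who danced⟧ = {1, 2, 3, 5, 6, 7, 8, 10, 11} ∩ {4, 6, 7, 8, 11} = {6, 7, 8, 11}
… ∩ ⟦on 11⟧ = {6, 7, 8, 11} ∩ {1, 2, 3, 5, 6, 7, 9, 10, 11} = {6, 7, 11}
… ∩ ⟦left of 1⟧ = {6, 7, 11} ∩ {2, 3, 4, 5, 6, 7, 8, 10} = {6, 7}
So ⟦nurse who danced on 11 left of 1⟧ = {6, 7}.

{6, 7}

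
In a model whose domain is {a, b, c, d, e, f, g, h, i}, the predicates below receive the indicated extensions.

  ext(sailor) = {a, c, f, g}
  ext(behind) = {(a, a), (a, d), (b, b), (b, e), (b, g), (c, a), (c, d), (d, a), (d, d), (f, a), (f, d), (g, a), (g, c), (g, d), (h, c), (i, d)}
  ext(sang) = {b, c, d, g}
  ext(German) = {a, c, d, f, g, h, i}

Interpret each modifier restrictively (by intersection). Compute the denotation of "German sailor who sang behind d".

⟦who sang⟧ = ⟦sang⟧ = {b, c, d, g}
⟦behind d⟧ = {x : ⟨x, d⟩ ∈ ⟦behind⟧} = {a, c, d, f, g, i}
⟦sailor⟧ = {a, c, f, g}
… ∩ ⟦who sang⟧ = {a, c, f, g} ∩ {b, c, d, g} = {c, g}
… ∩ ⟦behind d⟧ = {c, g} ∩ {a, c, d, f, g, i} = {c, g}
… ∩ ⟦German⟧ = {c, g} ∩ {a, c, d, f, g, h, i} = {c, g}
So ⟦German sailor who sang behind d⟧ = {c, g}.

{c, g}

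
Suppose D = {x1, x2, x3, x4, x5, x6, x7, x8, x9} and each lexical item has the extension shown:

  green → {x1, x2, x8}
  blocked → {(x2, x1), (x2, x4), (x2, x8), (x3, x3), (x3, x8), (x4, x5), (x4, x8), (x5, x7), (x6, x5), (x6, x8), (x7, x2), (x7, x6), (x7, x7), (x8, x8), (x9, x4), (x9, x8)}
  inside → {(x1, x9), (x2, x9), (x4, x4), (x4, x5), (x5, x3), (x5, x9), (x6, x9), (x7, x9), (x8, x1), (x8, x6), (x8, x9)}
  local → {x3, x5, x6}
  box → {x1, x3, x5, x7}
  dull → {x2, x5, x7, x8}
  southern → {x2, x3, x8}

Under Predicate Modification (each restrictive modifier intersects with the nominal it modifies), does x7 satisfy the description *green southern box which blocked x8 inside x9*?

no

⟦which blocked x8⟧ = {x : ⟨x, x8⟩ ∈ ⟦blocked⟧} = {x2, x3, x4, x6, x8, x9}
⟦inside x9⟧ = {x : ⟨x, x9⟩ ∈ ⟦inside⟧} = {x1, x2, x5, x6, x7, x8}
⟦box⟧ = {x1, x3, x5, x7}
… ∩ ⟦which blocked x8⟧ = {x1, x3, x5, x7} ∩ {x2, x3, x4, x6, x8, x9} = {x3}
… ∩ ⟦inside x9⟧ = {x3} ∩ {x1, x2, x5, x6, x7, x8} = ∅
… ∩ ⟦green⟧ = ∅ ∩ {x1, x2, x8} = ∅
… ∩ ⟦southern⟧ = ∅ ∩ {x2, x3, x8} = ∅
⟦green southern box which blocked x8 inside x9⟧ = ∅; x7 ∉ this set.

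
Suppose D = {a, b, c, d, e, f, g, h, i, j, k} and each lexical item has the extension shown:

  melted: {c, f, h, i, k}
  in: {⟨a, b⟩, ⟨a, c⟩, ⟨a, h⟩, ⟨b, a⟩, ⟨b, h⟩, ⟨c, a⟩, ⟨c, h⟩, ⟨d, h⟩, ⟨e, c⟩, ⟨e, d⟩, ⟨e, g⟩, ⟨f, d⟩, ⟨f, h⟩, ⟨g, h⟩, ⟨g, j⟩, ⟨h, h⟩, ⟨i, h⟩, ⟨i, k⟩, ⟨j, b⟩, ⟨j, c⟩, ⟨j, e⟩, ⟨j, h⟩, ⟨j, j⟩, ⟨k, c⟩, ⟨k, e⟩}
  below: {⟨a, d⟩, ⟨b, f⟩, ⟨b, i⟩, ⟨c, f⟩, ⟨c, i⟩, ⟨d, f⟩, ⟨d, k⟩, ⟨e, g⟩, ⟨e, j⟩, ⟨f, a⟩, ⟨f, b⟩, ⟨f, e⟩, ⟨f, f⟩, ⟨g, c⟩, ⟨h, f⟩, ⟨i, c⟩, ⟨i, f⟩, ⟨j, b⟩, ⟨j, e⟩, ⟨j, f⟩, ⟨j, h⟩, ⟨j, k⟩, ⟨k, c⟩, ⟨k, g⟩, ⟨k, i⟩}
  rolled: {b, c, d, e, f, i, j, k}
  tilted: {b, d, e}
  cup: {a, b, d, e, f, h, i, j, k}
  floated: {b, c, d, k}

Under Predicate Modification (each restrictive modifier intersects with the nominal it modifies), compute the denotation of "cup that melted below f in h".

{f, h, i}

⟦that melted⟧ = ⟦melted⟧ = {c, f, h, i, k}
⟦below f⟧ = {x : ⟨x, f⟩ ∈ ⟦below⟧} = {b, c, d, f, h, i, j}
⟦in h⟧ = {x : ⟨x, h⟩ ∈ ⟦in⟧} = {a, b, c, d, f, g, h, i, j}
⟦cup⟧ = {a, b, d, e, f, h, i, j, k}
… ∩ ⟦that melted⟧ = {a, b, d, e, f, h, i, j, k} ∩ {c, f, h, i, k} = {f, h, i, k}
… ∩ ⟦below f⟧ = {f, h, i, k} ∩ {b, c, d, f, h, i, j} = {f, h, i}
… ∩ ⟦in h⟧ = {f, h, i} ∩ {a, b, c, d, f, g, h, i, j} = {f, h, i}
So ⟦cup that melted below f in h⟧ = {f, h, i}.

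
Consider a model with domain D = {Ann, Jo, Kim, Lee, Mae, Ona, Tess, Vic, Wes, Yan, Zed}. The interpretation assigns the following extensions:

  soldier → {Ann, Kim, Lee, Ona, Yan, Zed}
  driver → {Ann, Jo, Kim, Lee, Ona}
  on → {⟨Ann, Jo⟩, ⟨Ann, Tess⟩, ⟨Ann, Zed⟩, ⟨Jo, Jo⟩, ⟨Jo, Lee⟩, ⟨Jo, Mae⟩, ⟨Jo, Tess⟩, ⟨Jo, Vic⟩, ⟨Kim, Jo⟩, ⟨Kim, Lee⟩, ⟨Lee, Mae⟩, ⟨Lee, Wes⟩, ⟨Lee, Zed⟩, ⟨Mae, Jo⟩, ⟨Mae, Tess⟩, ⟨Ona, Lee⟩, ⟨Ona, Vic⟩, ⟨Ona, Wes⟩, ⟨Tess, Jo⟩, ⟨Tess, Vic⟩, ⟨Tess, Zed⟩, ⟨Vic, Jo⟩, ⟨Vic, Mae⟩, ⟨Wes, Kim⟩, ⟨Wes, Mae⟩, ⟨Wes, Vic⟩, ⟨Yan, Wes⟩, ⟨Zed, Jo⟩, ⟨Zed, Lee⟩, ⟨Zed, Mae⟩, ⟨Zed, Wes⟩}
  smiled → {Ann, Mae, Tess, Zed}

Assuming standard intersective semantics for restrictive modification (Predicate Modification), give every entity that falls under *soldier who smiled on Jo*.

{Ann, Zed}

⟦who smiled⟧ = ⟦smiled⟧ = {Ann, Mae, Tess, Zed}
⟦on Jo⟧ = {x : ⟨x, Jo⟩ ∈ ⟦on⟧} = {Ann, Jo, Kim, Mae, Tess, Vic, Zed}
⟦soldier⟧ = {Ann, Kim, Lee, Ona, Yan, Zed}
… ∩ ⟦who smiled⟧ = {Ann, Kim, Lee, Ona, Yan, Zed} ∩ {Ann, Mae, Tess, Zed} = {Ann, Zed}
… ∩ ⟦on Jo⟧ = {Ann, Zed} ∩ {Ann, Jo, Kim, Mae, Tess, Vic, Zed} = {Ann, Zed}
So ⟦soldier who smiled on Jo⟧ = {Ann, Zed}.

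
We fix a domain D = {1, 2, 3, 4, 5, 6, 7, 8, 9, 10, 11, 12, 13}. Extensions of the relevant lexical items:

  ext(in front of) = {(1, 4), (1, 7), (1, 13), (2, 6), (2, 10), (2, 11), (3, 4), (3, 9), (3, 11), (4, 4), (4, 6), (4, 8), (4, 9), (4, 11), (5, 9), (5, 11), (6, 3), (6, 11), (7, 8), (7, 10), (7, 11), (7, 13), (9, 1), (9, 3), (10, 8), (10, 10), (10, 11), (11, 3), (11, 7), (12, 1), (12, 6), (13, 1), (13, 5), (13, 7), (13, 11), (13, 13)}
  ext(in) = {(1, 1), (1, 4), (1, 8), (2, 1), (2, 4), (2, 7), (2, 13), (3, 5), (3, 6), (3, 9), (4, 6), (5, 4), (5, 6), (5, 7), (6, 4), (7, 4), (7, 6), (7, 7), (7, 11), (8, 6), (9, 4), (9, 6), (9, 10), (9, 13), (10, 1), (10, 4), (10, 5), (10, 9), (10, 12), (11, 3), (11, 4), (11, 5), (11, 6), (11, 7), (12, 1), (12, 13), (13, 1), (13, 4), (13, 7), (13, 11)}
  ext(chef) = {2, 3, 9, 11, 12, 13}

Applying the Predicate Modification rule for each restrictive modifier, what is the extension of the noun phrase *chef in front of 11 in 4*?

⟦in front of 11⟧ = {x : ⟨x, 11⟩ ∈ ⟦in front of⟧} = {2, 3, 4, 5, 6, 7, 10, 13}
⟦in 4⟧ = {x : ⟨x, 4⟩ ∈ ⟦in⟧} = {1, 2, 5, 6, 7, 9, 10, 11, 13}
⟦chef⟧ = {2, 3, 9, 11, 12, 13}
… ∩ ⟦in front of 11⟧ = {2, 3, 9, 11, 12, 13} ∩ {2, 3, 4, 5, 6, 7, 10, 13} = {2, 3, 13}
… ∩ ⟦in 4⟧ = {2, 3, 13} ∩ {1, 2, 5, 6, 7, 9, 10, 11, 13} = {2, 13}
So ⟦chef in front of 11 in 4⟧ = {2, 13}.

{2, 13}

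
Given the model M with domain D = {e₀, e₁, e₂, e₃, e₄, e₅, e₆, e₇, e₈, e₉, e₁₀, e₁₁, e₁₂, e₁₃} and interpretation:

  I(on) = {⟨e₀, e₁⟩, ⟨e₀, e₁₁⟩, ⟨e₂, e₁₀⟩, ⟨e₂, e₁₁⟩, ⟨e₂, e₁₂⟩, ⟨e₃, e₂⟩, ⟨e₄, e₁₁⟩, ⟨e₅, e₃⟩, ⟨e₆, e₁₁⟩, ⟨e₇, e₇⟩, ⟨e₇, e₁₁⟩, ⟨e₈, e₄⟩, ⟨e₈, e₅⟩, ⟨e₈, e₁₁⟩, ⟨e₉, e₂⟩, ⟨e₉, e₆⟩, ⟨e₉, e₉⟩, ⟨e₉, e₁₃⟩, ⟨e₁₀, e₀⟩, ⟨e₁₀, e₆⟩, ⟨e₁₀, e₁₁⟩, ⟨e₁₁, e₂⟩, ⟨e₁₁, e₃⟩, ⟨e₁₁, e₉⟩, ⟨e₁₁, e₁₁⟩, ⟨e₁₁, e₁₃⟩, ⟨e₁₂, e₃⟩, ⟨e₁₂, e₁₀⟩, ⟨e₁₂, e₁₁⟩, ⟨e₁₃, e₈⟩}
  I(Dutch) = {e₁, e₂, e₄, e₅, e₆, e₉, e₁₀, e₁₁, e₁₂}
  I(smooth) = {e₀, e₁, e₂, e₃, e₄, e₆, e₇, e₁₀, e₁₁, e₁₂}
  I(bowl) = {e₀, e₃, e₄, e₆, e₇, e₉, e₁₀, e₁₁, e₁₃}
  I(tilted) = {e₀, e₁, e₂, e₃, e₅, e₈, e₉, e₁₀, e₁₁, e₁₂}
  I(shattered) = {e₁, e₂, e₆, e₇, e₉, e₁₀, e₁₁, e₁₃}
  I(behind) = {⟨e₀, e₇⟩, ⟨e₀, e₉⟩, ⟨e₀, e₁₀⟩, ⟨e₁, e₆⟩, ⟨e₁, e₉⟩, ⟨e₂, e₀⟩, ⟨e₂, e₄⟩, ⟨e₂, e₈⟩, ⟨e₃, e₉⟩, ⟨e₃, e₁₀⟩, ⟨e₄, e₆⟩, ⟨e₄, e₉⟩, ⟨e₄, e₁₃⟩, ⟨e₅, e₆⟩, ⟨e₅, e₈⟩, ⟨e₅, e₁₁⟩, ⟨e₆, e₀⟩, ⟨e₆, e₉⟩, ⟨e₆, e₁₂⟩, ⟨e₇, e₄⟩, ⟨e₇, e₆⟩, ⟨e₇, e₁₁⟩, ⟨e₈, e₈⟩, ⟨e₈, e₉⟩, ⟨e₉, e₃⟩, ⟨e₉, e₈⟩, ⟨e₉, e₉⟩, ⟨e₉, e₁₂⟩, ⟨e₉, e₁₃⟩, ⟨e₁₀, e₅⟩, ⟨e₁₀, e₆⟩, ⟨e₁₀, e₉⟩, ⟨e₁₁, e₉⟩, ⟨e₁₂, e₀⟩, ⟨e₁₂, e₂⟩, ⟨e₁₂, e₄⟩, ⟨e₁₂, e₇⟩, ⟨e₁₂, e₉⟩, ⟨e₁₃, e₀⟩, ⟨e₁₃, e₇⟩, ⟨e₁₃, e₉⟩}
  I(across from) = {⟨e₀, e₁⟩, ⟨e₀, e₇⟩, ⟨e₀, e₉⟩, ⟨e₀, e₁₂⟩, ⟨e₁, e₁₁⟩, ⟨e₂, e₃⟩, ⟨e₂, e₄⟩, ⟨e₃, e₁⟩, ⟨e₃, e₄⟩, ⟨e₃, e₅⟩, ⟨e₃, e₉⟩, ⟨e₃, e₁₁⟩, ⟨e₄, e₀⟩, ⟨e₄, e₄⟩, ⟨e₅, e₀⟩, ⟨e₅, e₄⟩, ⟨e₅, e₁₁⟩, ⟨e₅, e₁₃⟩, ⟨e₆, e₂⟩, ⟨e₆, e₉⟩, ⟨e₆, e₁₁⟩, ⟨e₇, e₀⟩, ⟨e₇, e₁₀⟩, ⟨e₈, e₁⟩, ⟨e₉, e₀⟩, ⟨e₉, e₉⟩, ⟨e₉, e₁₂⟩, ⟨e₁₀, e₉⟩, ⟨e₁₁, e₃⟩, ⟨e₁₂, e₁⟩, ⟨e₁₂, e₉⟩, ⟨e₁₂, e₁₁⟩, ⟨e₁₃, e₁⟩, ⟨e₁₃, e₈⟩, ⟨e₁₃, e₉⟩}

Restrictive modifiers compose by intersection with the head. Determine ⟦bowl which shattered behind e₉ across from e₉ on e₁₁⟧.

{e₆, e₁₀}

⟦which shattered⟧ = ⟦shattered⟧ = {e₁, e₂, e₆, e₇, e₉, e₁₀, e₁₁, e₁₃}
⟦behind e₉⟧ = {x : ⟨x, e₉⟩ ∈ ⟦behind⟧} = {e₀, e₁, e₃, e₄, e₆, e₈, e₉, e₁₀, e₁₁, e₁₂, e₁₃}
⟦across from e₉⟧ = {x : ⟨x, e₉⟩ ∈ ⟦across from⟧} = {e₀, e₃, e₆, e₉, e₁₀, e₁₂, e₁₃}
⟦on e₁₁⟧ = {x : ⟨x, e₁₁⟩ ∈ ⟦on⟧} = {e₀, e₂, e₄, e₆, e₇, e₈, e₁₀, e₁₁, e₁₂}
⟦bowl⟧ = {e₀, e₃, e₄, e₆, e₇, e₉, e₁₀, e₁₁, e₁₃}
… ∩ ⟦which shattered⟧ = {e₀, e₃, e₄, e₆, e₇, e₉, e₁₀, e₁₁, e₁₃} ∩ {e₁, e₂, e₆, e₇, e₉, e₁₀, e₁₁, e₁₃} = {e₆, e₇, e₉, e₁₀, e₁₁, e₁₃}
… ∩ ⟦behind e₉⟧ = {e₆, e₇, e₉, e₁₀, e₁₁, e₁₃} ∩ {e₀, e₁, e₃, e₄, e₆, e₈, e₉, e₁₀, e₁₁, e₁₂, e₁₃} = {e₆, e₉, e₁₀, e₁₁, e₁₃}
… ∩ ⟦across from e₉⟧ = {e₆, e₉, e₁₀, e₁₁, e₁₃} ∩ {e₀, e₃, e₆, e₉, e₁₀, e₁₂, e₁₃} = {e₆, e₉, e₁₀, e₁₃}
… ∩ ⟦on e₁₁⟧ = {e₆, e₉, e₁₀, e₁₃} ∩ {e₀, e₂, e₄, e₆, e₇, e₈, e₁₀, e₁₁, e₁₂} = {e₆, e₁₀}
So ⟦bowl which shattered behind e₉ across from e₉ on e₁₁⟧ = {e₆, e₁₀}.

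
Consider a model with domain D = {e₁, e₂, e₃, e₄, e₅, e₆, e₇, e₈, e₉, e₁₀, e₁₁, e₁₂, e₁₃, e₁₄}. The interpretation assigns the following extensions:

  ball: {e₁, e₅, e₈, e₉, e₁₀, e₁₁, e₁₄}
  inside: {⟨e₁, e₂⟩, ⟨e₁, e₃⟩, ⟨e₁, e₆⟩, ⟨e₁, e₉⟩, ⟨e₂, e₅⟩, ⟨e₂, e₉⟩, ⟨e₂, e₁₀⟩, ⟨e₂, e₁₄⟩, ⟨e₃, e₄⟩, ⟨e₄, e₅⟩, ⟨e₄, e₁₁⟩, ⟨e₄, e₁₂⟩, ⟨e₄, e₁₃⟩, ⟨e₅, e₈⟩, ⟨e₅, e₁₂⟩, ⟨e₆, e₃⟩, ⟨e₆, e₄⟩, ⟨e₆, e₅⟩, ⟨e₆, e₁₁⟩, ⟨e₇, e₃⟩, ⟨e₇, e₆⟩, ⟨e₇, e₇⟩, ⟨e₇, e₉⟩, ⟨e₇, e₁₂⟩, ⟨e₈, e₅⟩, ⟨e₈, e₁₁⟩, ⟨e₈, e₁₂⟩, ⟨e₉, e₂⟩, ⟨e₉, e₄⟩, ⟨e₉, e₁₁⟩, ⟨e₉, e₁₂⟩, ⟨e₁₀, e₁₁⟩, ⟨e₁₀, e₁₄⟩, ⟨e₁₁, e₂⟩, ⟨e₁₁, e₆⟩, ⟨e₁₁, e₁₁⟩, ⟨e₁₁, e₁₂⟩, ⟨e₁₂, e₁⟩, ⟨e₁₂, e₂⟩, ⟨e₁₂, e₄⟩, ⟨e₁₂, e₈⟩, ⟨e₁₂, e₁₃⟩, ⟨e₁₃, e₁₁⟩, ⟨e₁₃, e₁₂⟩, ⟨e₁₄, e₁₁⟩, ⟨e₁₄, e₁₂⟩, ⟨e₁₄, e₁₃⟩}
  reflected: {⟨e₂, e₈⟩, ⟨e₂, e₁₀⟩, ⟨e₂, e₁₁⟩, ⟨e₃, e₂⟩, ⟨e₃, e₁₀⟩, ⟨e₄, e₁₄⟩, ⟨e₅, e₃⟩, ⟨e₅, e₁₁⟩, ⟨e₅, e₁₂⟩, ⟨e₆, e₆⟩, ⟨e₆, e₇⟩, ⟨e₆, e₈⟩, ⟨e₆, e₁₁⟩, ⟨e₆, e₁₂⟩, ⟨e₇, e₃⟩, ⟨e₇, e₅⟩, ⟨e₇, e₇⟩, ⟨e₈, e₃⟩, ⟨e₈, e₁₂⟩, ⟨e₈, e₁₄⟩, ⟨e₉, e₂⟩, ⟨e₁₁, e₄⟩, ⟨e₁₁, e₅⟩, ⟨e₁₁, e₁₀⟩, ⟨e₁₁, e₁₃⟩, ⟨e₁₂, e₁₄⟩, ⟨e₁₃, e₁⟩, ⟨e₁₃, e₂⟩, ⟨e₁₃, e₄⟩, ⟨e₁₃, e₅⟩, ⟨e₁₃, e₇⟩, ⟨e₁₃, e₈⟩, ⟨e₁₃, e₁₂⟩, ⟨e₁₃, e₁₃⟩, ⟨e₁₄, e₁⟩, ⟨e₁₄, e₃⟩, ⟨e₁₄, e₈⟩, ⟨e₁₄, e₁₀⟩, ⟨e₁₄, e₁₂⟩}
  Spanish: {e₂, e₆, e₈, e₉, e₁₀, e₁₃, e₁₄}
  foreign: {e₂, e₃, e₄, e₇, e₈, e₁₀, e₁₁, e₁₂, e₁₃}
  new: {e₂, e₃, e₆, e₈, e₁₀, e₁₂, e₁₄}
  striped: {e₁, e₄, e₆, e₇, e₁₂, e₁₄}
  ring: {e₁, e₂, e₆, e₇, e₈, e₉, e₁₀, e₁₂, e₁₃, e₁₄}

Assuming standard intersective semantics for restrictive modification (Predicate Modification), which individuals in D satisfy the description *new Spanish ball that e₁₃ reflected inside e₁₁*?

⟦that e₁₃ reflected⟧ = {x : ⟨e₁₃, x⟩ ∈ ⟦reflected⟧} = {e₁, e₂, e₄, e₅, e₇, e₈, e₁₂, e₁₃}
⟦inside e₁₁⟧ = {x : ⟨x, e₁₁⟩ ∈ ⟦inside⟧} = {e₄, e₆, e₈, e₉, e₁₀, e₁₁, e₁₃, e₁₄}
⟦ball⟧ = {e₁, e₅, e₈, e₉, e₁₀, e₁₁, e₁₄}
… ∩ ⟦that e₁₃ reflected⟧ = {e₁, e₅, e₈, e₉, e₁₀, e₁₁, e₁₄} ∩ {e₁, e₂, e₄, e₅, e₇, e₈, e₁₂, e₁₃} = {e₁, e₅, e₈}
… ∩ ⟦inside e₁₁⟧ = {e₁, e₅, e₈} ∩ {e₄, e₆, e₈, e₉, e₁₀, e₁₁, e₁₃, e₁₄} = {e₈}
… ∩ ⟦new⟧ = {e₈} ∩ {e₂, e₃, e₆, e₈, e₁₀, e₁₂, e₁₄} = {e₈}
… ∩ ⟦Spanish⟧ = {e₈} ∩ {e₂, e₆, e₈, e₉, e₁₀, e₁₃, e₁₄} = {e₈}
So ⟦new Spanish ball that e₁₃ reflected inside e₁₁⟧ = {e₈}.

{e₈}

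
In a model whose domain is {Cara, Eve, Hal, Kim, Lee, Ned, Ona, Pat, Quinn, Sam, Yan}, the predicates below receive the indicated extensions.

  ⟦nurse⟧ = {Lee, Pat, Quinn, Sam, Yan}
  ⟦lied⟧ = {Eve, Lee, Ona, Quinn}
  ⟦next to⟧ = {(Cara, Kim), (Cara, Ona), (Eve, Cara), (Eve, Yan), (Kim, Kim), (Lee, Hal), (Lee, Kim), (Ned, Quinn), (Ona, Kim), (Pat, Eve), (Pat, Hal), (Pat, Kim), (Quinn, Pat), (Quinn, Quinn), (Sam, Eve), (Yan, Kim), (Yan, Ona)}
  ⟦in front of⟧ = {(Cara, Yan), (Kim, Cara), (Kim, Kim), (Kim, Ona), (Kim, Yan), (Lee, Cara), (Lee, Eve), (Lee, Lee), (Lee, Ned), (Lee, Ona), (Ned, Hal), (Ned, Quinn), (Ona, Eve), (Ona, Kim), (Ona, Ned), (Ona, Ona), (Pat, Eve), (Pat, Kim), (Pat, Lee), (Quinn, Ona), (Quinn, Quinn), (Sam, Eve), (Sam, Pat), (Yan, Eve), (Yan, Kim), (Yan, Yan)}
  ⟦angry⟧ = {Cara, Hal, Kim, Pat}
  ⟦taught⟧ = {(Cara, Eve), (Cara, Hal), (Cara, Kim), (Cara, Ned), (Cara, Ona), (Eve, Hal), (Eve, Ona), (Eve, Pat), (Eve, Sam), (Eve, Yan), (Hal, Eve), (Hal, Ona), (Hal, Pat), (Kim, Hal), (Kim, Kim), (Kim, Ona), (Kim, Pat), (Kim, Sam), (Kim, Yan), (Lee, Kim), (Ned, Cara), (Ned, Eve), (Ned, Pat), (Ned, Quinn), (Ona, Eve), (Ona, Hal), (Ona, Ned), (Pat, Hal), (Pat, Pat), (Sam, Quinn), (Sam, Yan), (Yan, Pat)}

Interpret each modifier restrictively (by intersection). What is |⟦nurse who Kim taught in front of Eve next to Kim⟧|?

⟦who Kim taught⟧ = {x : ⟨Kim, x⟩ ∈ ⟦taught⟧} = {Hal, Kim, Ona, Pat, Sam, Yan}
⟦in front of Eve⟧ = {x : ⟨x, Eve⟩ ∈ ⟦in front of⟧} = {Lee, Ona, Pat, Sam, Yan}
⟦next to Kim⟧ = {x : ⟨x, Kim⟩ ∈ ⟦next to⟧} = {Cara, Kim, Lee, Ona, Pat, Yan}
⟦nurse⟧ = {Lee, Pat, Quinn, Sam, Yan}
… ∩ ⟦who Kim taught⟧ = {Lee, Pat, Quinn, Sam, Yan} ∩ {Hal, Kim, Ona, Pat, Sam, Yan} = {Pat, Sam, Yan}
… ∩ ⟦in front of Eve⟧ = {Pat, Sam, Yan} ∩ {Lee, Ona, Pat, Sam, Yan} = {Pat, Sam, Yan}
… ∩ ⟦next to Kim⟧ = {Pat, Sam, Yan} ∩ {Cara, Kim, Lee, Ona, Pat, Yan} = {Pat, Yan}
⟦nurse who Kim taught in front of Eve next to Kim⟧ = {Pat, Yan}, so the cardinality is 2.

2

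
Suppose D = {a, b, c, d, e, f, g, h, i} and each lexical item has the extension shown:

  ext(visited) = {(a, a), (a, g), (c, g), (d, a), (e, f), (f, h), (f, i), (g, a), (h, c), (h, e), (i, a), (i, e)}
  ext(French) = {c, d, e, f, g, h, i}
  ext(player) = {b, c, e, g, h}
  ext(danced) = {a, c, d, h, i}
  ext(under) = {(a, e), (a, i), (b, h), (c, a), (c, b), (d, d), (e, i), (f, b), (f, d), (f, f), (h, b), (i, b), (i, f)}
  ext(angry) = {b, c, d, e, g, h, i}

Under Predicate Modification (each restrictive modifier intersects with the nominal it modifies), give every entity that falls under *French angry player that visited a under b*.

{}

⟦that visited a⟧ = {x : ⟨x, a⟩ ∈ ⟦visited⟧} = {a, d, g, i}
⟦under b⟧ = {x : ⟨x, b⟩ ∈ ⟦under⟧} = {c, f, h, i}
⟦player⟧ = {b, c, e, g, h}
… ∩ ⟦that visited a⟧ = {b, c, e, g, h} ∩ {a, d, g, i} = {g}
… ∩ ⟦under b⟧ = {g} ∩ {c, f, h, i} = ∅
… ∩ ⟦French⟧ = ∅ ∩ {c, d, e, f, g, h, i} = ∅
… ∩ ⟦angry⟧ = ∅ ∩ {b, c, d, e, g, h, i} = ∅
So ⟦French angry player that visited a under b⟧ = {}.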